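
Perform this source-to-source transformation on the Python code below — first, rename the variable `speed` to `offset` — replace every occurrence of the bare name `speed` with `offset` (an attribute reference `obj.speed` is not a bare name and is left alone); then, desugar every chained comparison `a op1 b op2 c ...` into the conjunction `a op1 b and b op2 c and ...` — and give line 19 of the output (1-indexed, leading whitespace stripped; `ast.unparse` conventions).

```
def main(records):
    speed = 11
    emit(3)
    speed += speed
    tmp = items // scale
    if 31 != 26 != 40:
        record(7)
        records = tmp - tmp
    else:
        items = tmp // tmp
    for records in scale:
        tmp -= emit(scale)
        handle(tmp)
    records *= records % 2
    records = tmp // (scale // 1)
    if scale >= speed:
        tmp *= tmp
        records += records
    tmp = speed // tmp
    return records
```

Transformed code:
def main(records):
    offset = 11
    emit(3)
    offset += offset
    tmp = items // scale
    if 31 != 26 and 26 != 40:
        record(7)
        records = tmp - tmp
    else:
        items = tmp // tmp
    for records in scale:
        tmp -= emit(scale)
        handle(tmp)
    records *= records % 2
    records = tmp // (scale // 1)
    if scale >= offset:
        tmp *= tmp
        records += records
    tmp = offset // tmp
    return records

tmp = offset // tmp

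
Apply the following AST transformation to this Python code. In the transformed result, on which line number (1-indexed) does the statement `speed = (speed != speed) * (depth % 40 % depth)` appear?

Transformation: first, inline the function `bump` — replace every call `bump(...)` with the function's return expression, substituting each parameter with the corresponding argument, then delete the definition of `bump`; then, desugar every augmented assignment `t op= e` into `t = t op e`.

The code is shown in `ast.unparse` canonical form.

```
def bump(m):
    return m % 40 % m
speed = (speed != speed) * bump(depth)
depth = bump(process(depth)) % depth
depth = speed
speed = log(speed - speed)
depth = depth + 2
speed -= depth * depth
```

1

Transformed code:
speed = (speed != speed) * (depth % 40 % depth)
depth = process(depth) % 40 % process(depth) % depth
depth = speed
speed = log(speed - speed)
depth = depth + 2
speed = speed - depth * depth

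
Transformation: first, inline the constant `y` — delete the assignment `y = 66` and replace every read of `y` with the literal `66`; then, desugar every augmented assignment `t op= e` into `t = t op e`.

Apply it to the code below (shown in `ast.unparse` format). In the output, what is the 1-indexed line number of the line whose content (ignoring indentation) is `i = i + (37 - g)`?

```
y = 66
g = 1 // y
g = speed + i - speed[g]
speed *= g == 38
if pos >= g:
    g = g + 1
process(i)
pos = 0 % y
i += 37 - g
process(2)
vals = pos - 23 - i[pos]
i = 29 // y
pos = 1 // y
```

Transformed code:
g = 1 // 66
g = speed + i - speed[g]
speed = speed * (g == 38)
if pos >= g:
    g = g + 1
process(i)
pos = 0 % 66
i = i + (37 - g)
process(2)
vals = pos - 23 - i[pos]
i = 29 // 66
pos = 1 // 66

8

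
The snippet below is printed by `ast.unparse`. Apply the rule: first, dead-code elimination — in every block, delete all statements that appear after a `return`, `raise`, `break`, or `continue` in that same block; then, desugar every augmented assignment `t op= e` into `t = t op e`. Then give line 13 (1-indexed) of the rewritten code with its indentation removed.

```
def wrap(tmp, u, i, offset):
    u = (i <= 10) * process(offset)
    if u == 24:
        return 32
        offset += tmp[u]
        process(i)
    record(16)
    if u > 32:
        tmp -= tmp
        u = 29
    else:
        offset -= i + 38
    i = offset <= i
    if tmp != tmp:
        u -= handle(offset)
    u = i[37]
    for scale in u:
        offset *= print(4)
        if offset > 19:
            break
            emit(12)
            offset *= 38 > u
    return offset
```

Transformed code:
def wrap(tmp, u, i, offset):
    u = (i <= 10) * process(offset)
    if u == 24:
        return 32
    record(16)
    if u > 32:
        tmp = tmp - tmp
        u = 29
    else:
        offset = offset - (i + 38)
    i = offset <= i
    if tmp != tmp:
        u = u - handle(offset)
    u = i[37]
    for scale in u:
        offset = offset * print(4)
        if offset > 19:
            break
    return offset

u = u - handle(offset)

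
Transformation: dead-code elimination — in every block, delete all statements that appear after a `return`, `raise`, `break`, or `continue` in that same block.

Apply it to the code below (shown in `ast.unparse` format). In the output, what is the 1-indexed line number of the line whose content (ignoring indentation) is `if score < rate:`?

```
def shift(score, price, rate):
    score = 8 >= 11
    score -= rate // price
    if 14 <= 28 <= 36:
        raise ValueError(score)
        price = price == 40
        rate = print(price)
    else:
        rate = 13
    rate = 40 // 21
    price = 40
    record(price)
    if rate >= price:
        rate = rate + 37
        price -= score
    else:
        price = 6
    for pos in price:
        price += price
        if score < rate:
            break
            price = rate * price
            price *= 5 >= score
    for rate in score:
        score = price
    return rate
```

Transformed code:
def shift(score, price, rate):
    score = 8 >= 11
    score -= rate // price
    if 14 <= 28 <= 36:
        raise ValueError(score)
    else:
        rate = 13
    rate = 40 // 21
    price = 40
    record(price)
    if rate >= price:
        rate = rate + 37
        price -= score
    else:
        price = 6
    for pos in price:
        price += price
        if score < rate:
            break
    for rate in score:
        score = price
    return rate

18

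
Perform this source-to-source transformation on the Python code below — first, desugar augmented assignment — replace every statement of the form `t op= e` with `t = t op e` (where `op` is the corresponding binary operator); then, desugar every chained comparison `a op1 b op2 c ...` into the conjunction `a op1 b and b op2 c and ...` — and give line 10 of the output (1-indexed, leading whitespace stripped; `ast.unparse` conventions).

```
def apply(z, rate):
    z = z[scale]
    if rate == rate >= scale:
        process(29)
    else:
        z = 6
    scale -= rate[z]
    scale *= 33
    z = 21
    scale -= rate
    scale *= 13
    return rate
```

Transformed code:
def apply(z, rate):
    z = z[scale]
    if rate == rate and rate >= scale:
        process(29)
    else:
        z = 6
    scale = scale - rate[z]
    scale = scale * 33
    z = 21
    scale = scale - rate
    scale = scale * 13
    return rate

scale = scale - rate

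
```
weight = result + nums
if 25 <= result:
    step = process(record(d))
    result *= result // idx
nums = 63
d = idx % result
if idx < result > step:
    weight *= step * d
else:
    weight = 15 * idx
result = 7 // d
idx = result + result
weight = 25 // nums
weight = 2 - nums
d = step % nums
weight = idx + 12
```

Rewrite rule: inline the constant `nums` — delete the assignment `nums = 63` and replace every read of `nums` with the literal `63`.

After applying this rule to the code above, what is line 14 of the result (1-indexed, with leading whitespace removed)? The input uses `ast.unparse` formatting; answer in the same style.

Transformed code:
weight = result + 63
if 25 <= result:
    step = process(record(d))
    result *= result // idx
d = idx % result
if idx < result > step:
    weight *= step * d
else:
    weight = 15 * idx
result = 7 // d
idx = result + result
weight = 25 // 63
weight = 2 - 63
d = step % 63
weight = idx + 12

d = step % 63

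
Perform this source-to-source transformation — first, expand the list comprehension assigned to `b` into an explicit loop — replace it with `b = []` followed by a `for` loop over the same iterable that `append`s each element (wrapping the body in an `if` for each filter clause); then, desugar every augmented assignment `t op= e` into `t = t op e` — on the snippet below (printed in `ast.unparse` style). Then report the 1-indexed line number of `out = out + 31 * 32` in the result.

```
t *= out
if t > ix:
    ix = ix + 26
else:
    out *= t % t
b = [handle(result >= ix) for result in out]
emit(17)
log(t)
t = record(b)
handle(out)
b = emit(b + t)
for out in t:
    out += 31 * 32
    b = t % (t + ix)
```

15

Transformed code:
t = t * out
if t > ix:
    ix = ix + 26
else:
    out = out * (t % t)
b = []
for result in out:
    b.append(handle(result >= ix))
emit(17)
log(t)
t = record(b)
handle(out)
b = emit(b + t)
for out in t:
    out = out + 31 * 32
    b = t % (t + ix)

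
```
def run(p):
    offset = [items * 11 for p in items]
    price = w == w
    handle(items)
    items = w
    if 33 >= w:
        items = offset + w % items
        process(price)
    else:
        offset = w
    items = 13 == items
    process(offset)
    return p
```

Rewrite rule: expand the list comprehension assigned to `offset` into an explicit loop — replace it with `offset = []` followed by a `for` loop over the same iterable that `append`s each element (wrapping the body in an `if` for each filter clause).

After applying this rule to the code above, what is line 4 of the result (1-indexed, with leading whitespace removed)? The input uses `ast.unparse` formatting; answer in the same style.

Transformed code:
def run(p):
    offset = []
    for p in items:
        offset.append(items * 11)
    price = w == w
    handle(items)
    items = w
    if 33 >= w:
        items = offset + w % items
        process(price)
    else:
        offset = w
    items = 13 == items
    process(offset)
    return p

offset.append(items * 11)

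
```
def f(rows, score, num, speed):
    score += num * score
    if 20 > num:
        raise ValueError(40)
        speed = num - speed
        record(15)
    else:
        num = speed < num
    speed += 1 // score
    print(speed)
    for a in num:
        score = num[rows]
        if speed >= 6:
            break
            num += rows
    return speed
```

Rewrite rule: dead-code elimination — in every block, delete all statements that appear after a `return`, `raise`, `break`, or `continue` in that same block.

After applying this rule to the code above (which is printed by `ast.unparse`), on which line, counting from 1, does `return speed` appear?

13

Transformed code:
def f(rows, score, num, speed):
    score += num * score
    if 20 > num:
        raise ValueError(40)
    else:
        num = speed < num
    speed += 1 // score
    print(speed)
    for a in num:
        score = num[rows]
        if speed >= 6:
            break
    return speed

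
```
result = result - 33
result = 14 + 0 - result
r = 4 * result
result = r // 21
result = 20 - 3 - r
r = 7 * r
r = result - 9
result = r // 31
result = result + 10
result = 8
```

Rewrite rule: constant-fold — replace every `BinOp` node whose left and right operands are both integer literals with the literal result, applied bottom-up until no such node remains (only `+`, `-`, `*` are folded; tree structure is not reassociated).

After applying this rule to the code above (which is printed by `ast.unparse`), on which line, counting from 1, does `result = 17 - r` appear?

5

Transformed code:
result = result - 33
result = 14 - result
r = 4 * result
result = r // 21
result = 17 - r
r = 7 * r
r = result - 9
result = r // 31
result = result + 10
result = 8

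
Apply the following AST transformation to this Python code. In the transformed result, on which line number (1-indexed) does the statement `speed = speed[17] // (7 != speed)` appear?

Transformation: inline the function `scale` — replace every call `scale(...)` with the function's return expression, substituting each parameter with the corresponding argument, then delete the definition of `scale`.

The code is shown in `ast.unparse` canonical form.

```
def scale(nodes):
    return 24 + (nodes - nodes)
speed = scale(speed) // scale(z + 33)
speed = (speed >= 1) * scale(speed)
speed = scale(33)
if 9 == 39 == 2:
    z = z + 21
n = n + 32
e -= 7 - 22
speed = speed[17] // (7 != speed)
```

Transformed code:
speed = (24 + (speed - speed)) // (24 + (z + 33 - (z + 33)))
speed = (speed >= 1) * (24 + (speed - speed))
speed = 24 + (33 - 33)
if 9 == 39 == 2:
    z = z + 21
n = n + 32
e -= 7 - 22
speed = speed[17] // (7 != speed)

8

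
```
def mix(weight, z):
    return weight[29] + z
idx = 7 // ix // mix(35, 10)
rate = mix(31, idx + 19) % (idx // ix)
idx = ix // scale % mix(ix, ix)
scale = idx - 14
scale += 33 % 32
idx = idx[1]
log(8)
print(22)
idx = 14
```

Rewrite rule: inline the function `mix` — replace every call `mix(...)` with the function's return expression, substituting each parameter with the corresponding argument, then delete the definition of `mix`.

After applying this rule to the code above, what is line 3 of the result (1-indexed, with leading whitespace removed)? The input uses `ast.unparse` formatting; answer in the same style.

Transformed code:
idx = 7 // ix // (35[29] + 10)
rate = (31[29] + (idx + 19)) % (idx // ix)
idx = ix // scale % (ix[29] + ix)
scale = idx - 14
scale += 33 % 32
idx = idx[1]
log(8)
print(22)
idx = 14

idx = ix // scale % (ix[29] + ix)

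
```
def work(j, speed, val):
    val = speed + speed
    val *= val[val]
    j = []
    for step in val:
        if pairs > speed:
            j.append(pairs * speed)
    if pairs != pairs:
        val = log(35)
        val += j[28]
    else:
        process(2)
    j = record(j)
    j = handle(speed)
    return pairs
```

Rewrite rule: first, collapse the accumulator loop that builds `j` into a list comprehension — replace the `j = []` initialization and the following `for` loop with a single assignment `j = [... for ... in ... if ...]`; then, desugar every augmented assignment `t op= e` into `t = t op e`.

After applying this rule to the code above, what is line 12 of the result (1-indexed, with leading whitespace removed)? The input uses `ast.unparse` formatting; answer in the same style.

return pairs

Transformed code:
def work(j, speed, val):
    val = speed + speed
    val = val * val[val]
    j = [pairs * speed for step in val if pairs > speed]
    if pairs != pairs:
        val = log(35)
        val = val + j[28]
    else:
        process(2)
    j = record(j)
    j = handle(speed)
    return pairs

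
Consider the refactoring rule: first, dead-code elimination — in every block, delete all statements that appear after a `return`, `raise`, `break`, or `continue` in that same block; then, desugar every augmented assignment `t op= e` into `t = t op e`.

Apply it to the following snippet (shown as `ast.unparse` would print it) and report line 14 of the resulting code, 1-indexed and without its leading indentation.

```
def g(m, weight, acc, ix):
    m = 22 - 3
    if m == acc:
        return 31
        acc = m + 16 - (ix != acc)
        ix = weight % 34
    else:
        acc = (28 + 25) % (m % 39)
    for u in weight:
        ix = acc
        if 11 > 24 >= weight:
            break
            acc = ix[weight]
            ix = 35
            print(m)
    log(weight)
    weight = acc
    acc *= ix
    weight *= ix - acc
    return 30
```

Transformed code:
def g(m, weight, acc, ix):
    m = 22 - 3
    if m == acc:
        return 31
    else:
        acc = (28 + 25) % (m % 39)
    for u in weight:
        ix = acc
        if 11 > 24 >= weight:
            break
    log(weight)
    weight = acc
    acc = acc * ix
    weight = weight * (ix - acc)
    return 30

weight = weight * (ix - acc)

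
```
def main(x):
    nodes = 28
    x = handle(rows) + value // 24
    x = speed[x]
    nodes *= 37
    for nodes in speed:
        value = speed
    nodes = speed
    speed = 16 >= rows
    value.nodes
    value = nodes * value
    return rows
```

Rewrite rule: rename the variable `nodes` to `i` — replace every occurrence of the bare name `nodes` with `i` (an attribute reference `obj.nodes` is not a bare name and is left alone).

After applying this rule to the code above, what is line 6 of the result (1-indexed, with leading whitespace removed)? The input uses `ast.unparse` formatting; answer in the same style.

Transformed code:
def main(x):
    i = 28
    x = handle(rows) + value // 24
    x = speed[x]
    i *= 37
    for i in speed:
        value = speed
    i = speed
    speed = 16 >= rows
    value.nodes
    value = i * value
    return rows

for i in speed:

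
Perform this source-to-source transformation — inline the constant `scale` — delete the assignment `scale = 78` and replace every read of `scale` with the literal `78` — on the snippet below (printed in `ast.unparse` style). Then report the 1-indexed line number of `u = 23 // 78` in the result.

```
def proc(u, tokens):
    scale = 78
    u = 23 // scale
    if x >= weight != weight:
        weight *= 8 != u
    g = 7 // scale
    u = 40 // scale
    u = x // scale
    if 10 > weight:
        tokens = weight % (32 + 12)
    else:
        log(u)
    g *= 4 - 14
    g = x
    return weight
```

2

Transformed code:
def proc(u, tokens):
    u = 23 // 78
    if x >= weight != weight:
        weight *= 8 != u
    g = 7 // 78
    u = 40 // 78
    u = x // 78
    if 10 > weight:
        tokens = weight % (32 + 12)
    else:
        log(u)
    g *= 4 - 14
    g = x
    return weight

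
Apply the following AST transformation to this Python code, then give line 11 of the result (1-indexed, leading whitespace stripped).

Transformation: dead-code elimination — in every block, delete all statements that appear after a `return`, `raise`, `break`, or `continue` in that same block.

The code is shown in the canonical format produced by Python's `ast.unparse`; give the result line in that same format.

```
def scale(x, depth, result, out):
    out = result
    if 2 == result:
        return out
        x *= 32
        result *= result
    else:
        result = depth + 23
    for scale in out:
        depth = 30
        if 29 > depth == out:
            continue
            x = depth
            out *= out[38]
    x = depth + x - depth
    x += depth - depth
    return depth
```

x = depth + x - depth

Transformed code:
def scale(x, depth, result, out):
    out = result
    if 2 == result:
        return out
    else:
        result = depth + 23
    for scale in out:
        depth = 30
        if 29 > depth == out:
            continue
    x = depth + x - depth
    x += depth - depth
    return depth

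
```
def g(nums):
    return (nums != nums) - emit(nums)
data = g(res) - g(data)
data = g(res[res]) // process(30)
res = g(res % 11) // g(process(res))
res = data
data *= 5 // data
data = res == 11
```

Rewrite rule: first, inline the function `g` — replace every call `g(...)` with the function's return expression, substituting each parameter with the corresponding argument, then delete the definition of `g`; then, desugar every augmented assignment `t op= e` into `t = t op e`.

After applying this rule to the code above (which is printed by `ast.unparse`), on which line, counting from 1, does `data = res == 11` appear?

Transformed code:
data = (res != res) - emit(res) - ((data != data) - emit(data))
data = ((res[res] != res[res]) - emit(res[res])) // process(30)
res = ((res % 11 != res % 11) - emit(res % 11)) // ((process(res) != process(res)) - emit(process(res)))
res = data
data = data * (5 // data)
data = res == 11

6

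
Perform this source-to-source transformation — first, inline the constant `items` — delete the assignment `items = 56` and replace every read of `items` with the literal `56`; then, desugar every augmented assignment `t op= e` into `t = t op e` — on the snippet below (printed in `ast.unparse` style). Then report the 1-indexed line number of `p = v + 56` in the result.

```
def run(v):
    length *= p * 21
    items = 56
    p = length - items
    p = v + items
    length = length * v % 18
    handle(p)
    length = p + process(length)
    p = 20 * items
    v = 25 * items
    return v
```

4

Transformed code:
def run(v):
    length = length * (p * 21)
    p = length - 56
    p = v + 56
    length = length * v % 18
    handle(p)
    length = p + process(length)
    p = 20 * 56
    v = 25 * 56
    return v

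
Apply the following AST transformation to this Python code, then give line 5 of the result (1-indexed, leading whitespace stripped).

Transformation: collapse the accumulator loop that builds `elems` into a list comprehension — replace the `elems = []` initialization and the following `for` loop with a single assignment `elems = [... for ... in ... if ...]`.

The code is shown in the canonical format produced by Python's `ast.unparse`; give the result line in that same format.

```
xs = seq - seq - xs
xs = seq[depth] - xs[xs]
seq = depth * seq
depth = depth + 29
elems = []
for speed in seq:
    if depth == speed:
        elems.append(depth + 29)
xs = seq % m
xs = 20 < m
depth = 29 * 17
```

elems = [depth + 29 for speed in seq if depth == speed]

Transformed code:
xs = seq - seq - xs
xs = seq[depth] - xs[xs]
seq = depth * seq
depth = depth + 29
elems = [depth + 29 for speed in seq if depth == speed]
xs = seq % m
xs = 20 < m
depth = 29 * 17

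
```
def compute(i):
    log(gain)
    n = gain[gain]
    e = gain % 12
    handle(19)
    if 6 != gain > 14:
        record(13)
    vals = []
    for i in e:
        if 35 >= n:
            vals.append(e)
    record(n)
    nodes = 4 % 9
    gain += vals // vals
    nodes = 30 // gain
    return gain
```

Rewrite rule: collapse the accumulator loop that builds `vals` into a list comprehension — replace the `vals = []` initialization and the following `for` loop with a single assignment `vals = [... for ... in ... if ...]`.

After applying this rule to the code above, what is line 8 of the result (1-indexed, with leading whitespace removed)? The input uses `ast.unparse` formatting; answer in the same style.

Transformed code:
def compute(i):
    log(gain)
    n = gain[gain]
    e = gain % 12
    handle(19)
    if 6 != gain > 14:
        record(13)
    vals = [e for i in e if 35 >= n]
    record(n)
    nodes = 4 % 9
    gain += vals // vals
    nodes = 30 // gain
    return gain

vals = [e for i in e if 35 >= n]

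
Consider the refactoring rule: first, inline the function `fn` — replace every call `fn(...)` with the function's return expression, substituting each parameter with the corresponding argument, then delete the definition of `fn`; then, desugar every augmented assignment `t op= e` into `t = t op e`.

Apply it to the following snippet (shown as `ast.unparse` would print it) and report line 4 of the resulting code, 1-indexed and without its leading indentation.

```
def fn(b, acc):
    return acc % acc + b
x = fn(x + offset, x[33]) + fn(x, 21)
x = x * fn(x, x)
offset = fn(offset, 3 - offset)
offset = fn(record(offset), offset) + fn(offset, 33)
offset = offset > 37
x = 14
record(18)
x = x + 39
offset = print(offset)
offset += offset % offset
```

Transformed code:
x = x[33] % x[33] + (x + offset) + (21 % 21 + x)
x = x * (x % x + x)
offset = (3 - offset) % (3 - offset) + offset
offset = offset % offset + record(offset) + (33 % 33 + offset)
offset = offset > 37
x = 14
record(18)
x = x + 39
offset = print(offset)
offset = offset + offset % offset

offset = offset % offset + record(offset) + (33 % 33 + offset)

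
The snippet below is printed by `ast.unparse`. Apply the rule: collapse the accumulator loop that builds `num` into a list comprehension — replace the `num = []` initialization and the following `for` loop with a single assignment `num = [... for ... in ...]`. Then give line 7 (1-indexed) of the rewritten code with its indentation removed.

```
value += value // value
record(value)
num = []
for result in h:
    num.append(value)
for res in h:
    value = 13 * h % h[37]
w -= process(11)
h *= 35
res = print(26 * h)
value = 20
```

Transformed code:
value += value // value
record(value)
num = [value for result in h]
for res in h:
    value = 13 * h % h[37]
w -= process(11)
h *= 35
res = print(26 * h)
value = 20

h *= 35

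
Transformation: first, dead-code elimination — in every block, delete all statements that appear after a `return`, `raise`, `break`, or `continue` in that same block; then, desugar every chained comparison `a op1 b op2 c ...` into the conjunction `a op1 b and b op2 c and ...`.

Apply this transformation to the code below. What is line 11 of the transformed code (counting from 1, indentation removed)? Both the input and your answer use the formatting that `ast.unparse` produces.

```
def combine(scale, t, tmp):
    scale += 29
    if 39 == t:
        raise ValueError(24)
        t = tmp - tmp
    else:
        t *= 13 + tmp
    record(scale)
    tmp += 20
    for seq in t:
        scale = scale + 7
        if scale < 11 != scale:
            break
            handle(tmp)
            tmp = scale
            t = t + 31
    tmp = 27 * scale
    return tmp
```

Transformed code:
def combine(scale, t, tmp):
    scale += 29
    if 39 == t:
        raise ValueError(24)
    else:
        t *= 13 + tmp
    record(scale)
    tmp += 20
    for seq in t:
        scale = scale + 7
        if scale < 11 and 11 != scale:
            break
    tmp = 27 * scale
    return tmp

if scale < 11 and 11 != scale:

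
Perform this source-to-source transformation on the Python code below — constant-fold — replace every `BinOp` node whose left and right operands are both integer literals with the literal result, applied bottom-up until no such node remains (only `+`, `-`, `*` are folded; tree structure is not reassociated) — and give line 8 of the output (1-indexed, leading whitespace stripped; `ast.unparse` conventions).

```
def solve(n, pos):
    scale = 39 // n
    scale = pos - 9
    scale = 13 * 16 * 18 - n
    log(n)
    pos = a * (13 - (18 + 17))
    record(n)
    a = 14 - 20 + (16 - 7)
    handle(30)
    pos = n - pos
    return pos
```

Transformed code:
def solve(n, pos):
    scale = 39 // n
    scale = pos - 9
    scale = 3744 - n
    log(n)
    pos = a * -22
    record(n)
    a = 3
    handle(30)
    pos = n - pos
    return pos

a = 3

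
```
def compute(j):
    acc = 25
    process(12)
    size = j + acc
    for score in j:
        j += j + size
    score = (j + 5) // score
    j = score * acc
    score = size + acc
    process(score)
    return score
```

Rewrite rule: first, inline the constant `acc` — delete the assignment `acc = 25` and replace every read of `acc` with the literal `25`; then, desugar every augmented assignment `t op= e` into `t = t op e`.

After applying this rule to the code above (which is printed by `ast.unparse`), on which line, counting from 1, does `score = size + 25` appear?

Transformed code:
def compute(j):
    process(12)
    size = j + 25
    for score in j:
        j = j + (j + size)
    score = (j + 5) // score
    j = score * 25
    score = size + 25
    process(score)
    return score

8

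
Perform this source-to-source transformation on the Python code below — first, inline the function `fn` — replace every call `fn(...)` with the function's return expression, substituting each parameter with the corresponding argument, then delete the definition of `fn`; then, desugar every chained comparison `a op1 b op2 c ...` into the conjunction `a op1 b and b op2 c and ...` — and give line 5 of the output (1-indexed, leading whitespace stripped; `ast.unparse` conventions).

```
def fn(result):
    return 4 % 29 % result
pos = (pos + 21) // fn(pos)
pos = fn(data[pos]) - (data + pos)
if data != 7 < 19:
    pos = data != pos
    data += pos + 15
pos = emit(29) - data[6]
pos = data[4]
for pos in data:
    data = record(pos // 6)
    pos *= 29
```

Transformed code:
pos = (pos + 21) // (4 % 29 % pos)
pos = 4 % 29 % data[pos] - (data + pos)
if data != 7 and 7 < 19:
    pos = data != pos
    data += pos + 15
pos = emit(29) - data[6]
pos = data[4]
for pos in data:
    data = record(pos // 6)
    pos *= 29

data += pos + 15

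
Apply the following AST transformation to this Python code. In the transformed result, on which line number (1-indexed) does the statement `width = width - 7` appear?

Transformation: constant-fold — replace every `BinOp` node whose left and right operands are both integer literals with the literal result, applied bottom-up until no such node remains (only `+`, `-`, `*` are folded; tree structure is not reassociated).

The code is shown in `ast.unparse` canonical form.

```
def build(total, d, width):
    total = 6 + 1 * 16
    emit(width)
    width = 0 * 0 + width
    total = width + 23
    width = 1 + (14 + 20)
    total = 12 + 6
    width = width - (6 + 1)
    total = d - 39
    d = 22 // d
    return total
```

8

Transformed code:
def build(total, d, width):
    total = 22
    emit(width)
    width = 0 + width
    total = width + 23
    width = 35
    total = 18
    width = width - 7
    total = d - 39
    d = 22 // d
    return total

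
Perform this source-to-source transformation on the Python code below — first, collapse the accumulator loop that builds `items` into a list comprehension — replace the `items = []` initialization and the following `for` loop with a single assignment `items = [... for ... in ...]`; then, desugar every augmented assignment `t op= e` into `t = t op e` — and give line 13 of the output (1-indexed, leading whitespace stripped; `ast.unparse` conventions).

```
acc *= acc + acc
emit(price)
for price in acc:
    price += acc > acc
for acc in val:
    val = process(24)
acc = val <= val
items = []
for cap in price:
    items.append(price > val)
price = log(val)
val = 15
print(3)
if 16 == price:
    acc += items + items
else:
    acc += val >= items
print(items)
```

acc = acc + (items + items)

Transformed code:
acc = acc * (acc + acc)
emit(price)
for price in acc:
    price = price + (acc > acc)
for acc in val:
    val = process(24)
acc = val <= val
items = [price > val for cap in price]
price = log(val)
val = 15
print(3)
if 16 == price:
    acc = acc + (items + items)
else:
    acc = acc + (val >= items)
print(items)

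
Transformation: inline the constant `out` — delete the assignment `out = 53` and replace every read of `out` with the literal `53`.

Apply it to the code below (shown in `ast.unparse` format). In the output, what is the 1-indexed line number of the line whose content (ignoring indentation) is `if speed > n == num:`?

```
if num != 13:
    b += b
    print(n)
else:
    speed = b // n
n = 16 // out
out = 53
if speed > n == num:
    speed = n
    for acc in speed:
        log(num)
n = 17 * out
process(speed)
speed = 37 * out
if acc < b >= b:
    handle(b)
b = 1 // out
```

7

Transformed code:
if num != 13:
    b += b
    print(n)
else:
    speed = b // n
n = 16 // 53
if speed > n == num:
    speed = n
    for acc in speed:
        log(num)
n = 17 * 53
process(speed)
speed = 37 * 53
if acc < b >= b:
    handle(b)
b = 1 // 53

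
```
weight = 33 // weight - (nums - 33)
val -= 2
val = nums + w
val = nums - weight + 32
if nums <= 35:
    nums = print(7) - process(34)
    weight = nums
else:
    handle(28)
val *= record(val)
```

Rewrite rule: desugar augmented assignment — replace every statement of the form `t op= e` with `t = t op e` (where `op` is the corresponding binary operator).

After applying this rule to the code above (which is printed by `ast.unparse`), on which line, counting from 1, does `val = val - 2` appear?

Transformed code:
weight = 33 // weight - (nums - 33)
val = val - 2
val = nums + w
val = nums - weight + 32
if nums <= 35:
    nums = print(7) - process(34)
    weight = nums
else:
    handle(28)
val = val * record(val)

2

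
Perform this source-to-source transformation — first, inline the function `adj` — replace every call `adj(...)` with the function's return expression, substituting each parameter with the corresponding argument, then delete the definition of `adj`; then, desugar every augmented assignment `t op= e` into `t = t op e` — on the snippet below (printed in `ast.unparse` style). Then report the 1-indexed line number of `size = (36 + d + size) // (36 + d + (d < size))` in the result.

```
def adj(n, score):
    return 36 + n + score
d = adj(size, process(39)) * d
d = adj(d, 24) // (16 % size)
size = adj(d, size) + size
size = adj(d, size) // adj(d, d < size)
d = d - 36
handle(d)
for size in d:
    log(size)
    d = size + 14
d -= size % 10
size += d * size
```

4

Transformed code:
d = (36 + size + process(39)) * d
d = (36 + d + 24) // (16 % size)
size = 36 + d + size + size
size = (36 + d + size) // (36 + d + (d < size))
d = d - 36
handle(d)
for size in d:
    log(size)
    d = size + 14
d = d - size % 10
size = size + d * size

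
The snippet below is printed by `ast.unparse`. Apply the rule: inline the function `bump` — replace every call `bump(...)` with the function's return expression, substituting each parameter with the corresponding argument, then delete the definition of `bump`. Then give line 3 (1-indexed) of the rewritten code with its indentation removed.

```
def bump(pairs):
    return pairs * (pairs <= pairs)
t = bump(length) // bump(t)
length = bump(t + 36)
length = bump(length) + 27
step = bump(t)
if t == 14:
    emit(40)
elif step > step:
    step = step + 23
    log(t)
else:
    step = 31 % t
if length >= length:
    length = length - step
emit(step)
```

Transformed code:
t = length * (length <= length) // (t * (t <= t))
length = (t + 36) * (t + 36 <= t + 36)
length = length * (length <= length) + 27
step = t * (t <= t)
if t == 14:
    emit(40)
elif step > step:
    step = step + 23
    log(t)
else:
    step = 31 % t
if length >= length:
    length = length - step
emit(step)

length = length * (length <= length) + 27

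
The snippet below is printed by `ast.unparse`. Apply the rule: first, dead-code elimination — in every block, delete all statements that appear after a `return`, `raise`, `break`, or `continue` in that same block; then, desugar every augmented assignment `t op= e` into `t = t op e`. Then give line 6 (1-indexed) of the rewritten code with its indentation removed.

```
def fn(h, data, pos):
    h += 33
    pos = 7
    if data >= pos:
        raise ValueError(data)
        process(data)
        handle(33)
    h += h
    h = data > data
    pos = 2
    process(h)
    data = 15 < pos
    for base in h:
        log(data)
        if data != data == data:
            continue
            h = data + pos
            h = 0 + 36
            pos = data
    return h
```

h = h + h

Transformed code:
def fn(h, data, pos):
    h = h + 33
    pos = 7
    if data >= pos:
        raise ValueError(data)
    h = h + h
    h = data > data
    pos = 2
    process(h)
    data = 15 < pos
    for base in h:
        log(data)
        if data != data == data:
            continue
    return h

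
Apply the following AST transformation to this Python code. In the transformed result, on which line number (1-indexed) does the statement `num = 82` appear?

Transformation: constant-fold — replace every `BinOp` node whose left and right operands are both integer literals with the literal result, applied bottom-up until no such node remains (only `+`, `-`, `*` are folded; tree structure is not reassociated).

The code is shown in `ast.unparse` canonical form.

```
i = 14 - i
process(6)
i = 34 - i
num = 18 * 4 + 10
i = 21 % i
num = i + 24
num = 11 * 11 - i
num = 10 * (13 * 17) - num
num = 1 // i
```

4

Transformed code:
i = 14 - i
process(6)
i = 34 - i
num = 82
i = 21 % i
num = i + 24
num = 121 - i
num = 2210 - num
num = 1 // i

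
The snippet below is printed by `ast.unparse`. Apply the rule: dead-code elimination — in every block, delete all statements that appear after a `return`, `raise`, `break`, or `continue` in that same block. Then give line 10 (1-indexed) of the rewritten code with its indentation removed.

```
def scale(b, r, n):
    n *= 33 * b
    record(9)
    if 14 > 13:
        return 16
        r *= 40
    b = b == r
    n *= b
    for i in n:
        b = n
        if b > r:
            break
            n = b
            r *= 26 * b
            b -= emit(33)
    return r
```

if b > r:

Transformed code:
def scale(b, r, n):
    n *= 33 * b
    record(9)
    if 14 > 13:
        return 16
    b = b == r
    n *= b
    for i in n:
        b = n
        if b > r:
            break
    return r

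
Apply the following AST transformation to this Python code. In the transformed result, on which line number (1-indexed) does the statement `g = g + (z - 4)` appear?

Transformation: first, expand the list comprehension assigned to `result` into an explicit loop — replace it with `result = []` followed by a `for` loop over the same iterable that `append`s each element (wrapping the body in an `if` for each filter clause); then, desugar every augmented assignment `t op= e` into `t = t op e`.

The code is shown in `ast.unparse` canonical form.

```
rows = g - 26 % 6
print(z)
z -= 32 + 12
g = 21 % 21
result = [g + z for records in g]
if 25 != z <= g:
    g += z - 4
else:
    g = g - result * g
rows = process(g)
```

9

Transformed code:
rows = g - 26 % 6
print(z)
z = z - (32 + 12)
g = 21 % 21
result = []
for records in g:
    result.append(g + z)
if 25 != z <= g:
    g = g + (z - 4)
else:
    g = g - result * g
rows = process(g)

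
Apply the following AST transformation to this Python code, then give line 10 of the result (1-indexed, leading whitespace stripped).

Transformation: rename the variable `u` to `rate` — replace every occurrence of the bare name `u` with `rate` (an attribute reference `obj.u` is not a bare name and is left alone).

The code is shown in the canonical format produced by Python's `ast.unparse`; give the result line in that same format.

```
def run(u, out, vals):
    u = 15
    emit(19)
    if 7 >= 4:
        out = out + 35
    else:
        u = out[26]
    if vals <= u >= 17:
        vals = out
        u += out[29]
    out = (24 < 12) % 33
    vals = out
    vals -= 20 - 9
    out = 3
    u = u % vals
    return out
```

Transformed code:
def run(rate, out, vals):
    rate = 15
    emit(19)
    if 7 >= 4:
        out = out + 35
    else:
        rate = out[26]
    if vals <= rate >= 17:
        vals = out
        rate += out[29]
    out = (24 < 12) % 33
    vals = out
    vals -= 20 - 9
    out = 3
    rate = rate % vals
    return out

rate += out[29]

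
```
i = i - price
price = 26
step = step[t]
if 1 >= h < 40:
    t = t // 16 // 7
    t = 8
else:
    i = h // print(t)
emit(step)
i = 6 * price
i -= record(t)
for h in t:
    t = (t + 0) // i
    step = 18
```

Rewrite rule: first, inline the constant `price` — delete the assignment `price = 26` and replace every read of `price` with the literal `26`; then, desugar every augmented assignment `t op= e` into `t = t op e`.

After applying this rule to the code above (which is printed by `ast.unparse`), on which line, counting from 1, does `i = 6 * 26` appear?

Transformed code:
i = i - 26
step = step[t]
if 1 >= h < 40:
    t = t // 16 // 7
    t = 8
else:
    i = h // print(t)
emit(step)
i = 6 * 26
i = i - record(t)
for h in t:
    t = (t + 0) // i
    step = 18

9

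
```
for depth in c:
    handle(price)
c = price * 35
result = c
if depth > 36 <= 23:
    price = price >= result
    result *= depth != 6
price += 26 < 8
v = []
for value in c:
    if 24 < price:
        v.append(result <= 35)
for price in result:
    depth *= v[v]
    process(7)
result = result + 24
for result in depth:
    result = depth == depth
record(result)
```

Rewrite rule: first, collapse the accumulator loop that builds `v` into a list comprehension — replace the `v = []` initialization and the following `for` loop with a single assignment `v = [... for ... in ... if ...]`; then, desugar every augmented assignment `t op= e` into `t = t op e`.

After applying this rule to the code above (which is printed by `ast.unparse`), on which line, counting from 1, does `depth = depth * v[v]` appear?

Transformed code:
for depth in c:
    handle(price)
c = price * 35
result = c
if depth > 36 <= 23:
    price = price >= result
    result = result * (depth != 6)
price = price + (26 < 8)
v = [result <= 35 for value in c if 24 < price]
for price in result:
    depth = depth * v[v]
    process(7)
result = result + 24
for result in depth:
    result = depth == depth
record(result)

11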